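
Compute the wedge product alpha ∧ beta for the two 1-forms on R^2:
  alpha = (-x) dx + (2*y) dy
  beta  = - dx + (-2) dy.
alpha ∧ beta = (2*x + 2*y) dx ∧ dy

Distribute the wedge, using dx_i ∧ dx_j = -dx_j ∧ dx_i and dx_i ∧ dx_i = 0. For each pair (i, j) with i < j, the coefficient of dx_i ∧ dx_j in alpha ∧ beta is (alpha_i * beta_j - alpha_j * beta_i). Collecting: alpha ∧ beta = (2*x + 2*y) dx ∧ dy.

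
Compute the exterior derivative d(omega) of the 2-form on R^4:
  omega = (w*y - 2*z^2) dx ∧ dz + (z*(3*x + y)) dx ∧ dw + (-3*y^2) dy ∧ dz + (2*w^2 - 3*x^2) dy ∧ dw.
d(omega) = (-w) dx ∧ dy ∧ dz + (-3*x) dx ∧ dz ∧ dw + (-6*x - z) dx ∧ dy ∧ dw

For a 2-form omega = sum_{i<j} g_{ij} dx_i ∧ dx_j, the exterior derivative is
  d(omega) = sum_{i<j} d(g_{ij}) ∧ dx_i ∧ dx_j = sum_{i<j, k} (∂g_{ij}/∂x_k) dx_k ∧ dx_i ∧ dx_j.
Expand each term, using dx_k ∧ dx_i ∧ dx_j = sgn(permutation) dx_{(a)} ∧ dx_{(b)} ∧ dx_{(c)} with (a < b < c) sorted:
  d(w*y - 2*z^2) includes (∂/∂y)(w*y - 2*z^2) dy = (w) dy, which multiplied by dx ∧ dz gives (-w) dx ∧ dy ∧ dz
  d(w*y - 2*z^2) includes (∂/∂w)(w*y - 2*z^2) dw = (y) dw, which multiplied by dx ∧ dz gives (y) dx ∧ dz ∧ dw
  d(z*(3*x + y)) includes (∂/∂y)(z*(3*x + y)) dy = (z) dy, which multiplied by dx ∧ dw gives (-z) dx ∧ dy ∧ dw
  d(z*(3*x + y)) includes (∂/∂z)(z*(3*x + y)) dz = (3*x + y) dz, which multiplied by dx ∧ dw gives (-3*x - y) dx ∧ dz ∧ dw
  d(2*w^2 - 3*x^2) includes (∂/∂x)(2*w^2 - 3*x^2) dx = (-6*x) dx, which multiplied by dy ∧ dw gives (-6*x) dx ∧ dy ∧ dw
Collecting like 3-forms: d(omega) = (-w) dx ∧ dy ∧ dz + (-3*x) dx ∧ dz ∧ dw + (-6*x - z) dx ∧ dy ∧ dw.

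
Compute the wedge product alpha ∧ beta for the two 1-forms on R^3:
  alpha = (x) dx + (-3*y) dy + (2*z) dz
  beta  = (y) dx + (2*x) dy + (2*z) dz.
alpha ∧ beta = (2*x^2 + 3*y^2) dx ∧ dy + (2*z*(x - y)) dx ∧ dz + (-2*z*(2*x + 3*y)) dy ∧ dz

Distribute the wedge, using dx_i ∧ dx_j = -dx_j ∧ dx_i and dx_i ∧ dx_i = 0. For each pair (i, j) with i < j, the coefficient of dx_i ∧ dx_j in alpha ∧ beta is (alpha_i * beta_j - alpha_j * beta_i). Collecting: alpha ∧ beta = (2*x^2 + 3*y^2) dx ∧ dy + (2*z*(x - y)) dx ∧ dz + (-2*z*(2*x + 3*y)) dy ∧ dz.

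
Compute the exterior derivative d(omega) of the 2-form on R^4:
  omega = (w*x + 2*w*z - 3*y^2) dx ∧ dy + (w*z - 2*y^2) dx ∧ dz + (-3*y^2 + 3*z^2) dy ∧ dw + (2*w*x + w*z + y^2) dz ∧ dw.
d(omega) = (2*w + 4*y) dx ∧ dy ∧ dz + (x + 2*z) dx ∧ dy ∧ dw + (2*w + z) dx ∧ dz ∧ dw + (2*y - 6*z) dy ∧ dz ∧ dw

For a 2-form omega = sum_{i<j} g_{ij} dx_i ∧ dx_j, the exterior derivative is
  d(omega) = sum_{i<j} d(g_{ij}) ∧ dx_i ∧ dx_j = sum_{i<j, k} (∂g_{ij}/∂x_k) dx_k ∧ dx_i ∧ dx_j.
Expand each term, using dx_k ∧ dx_i ∧ dx_j = sgn(permutation) dx_{(a)} ∧ dx_{(b)} ∧ dx_{(c)} with (a < b < c) sorted:
  d(w*x + 2*w*z - 3*y^2) includes (∂/∂z)(w*x + 2*w*z - 3*y^2) dz = (2*w) dz, which multiplied by dx ∧ dy gives (2*w) dx ∧ dy ∧ dz
  d(w*x + 2*w*z - 3*y^2) includes (∂/∂w)(w*x + 2*w*z - 3*y^2) dw = (x + 2*z) dw, which multiplied by dx ∧ dy gives (x + 2*z) dx ∧ dy ∧ dw
  d(w*z - 2*y^2) includes (∂/∂y)(w*z - 2*y^2) dy = (-4*y) dy, which multiplied by dx ∧ dz gives (4*y) dx ∧ dy ∧ dz
  d(w*z - 2*y^2) includes (∂/∂w)(w*z - 2*y^2) dw = (z) dw, which multiplied by dx ∧ dz gives (z) dx ∧ dz ∧ dw
  d(-3*y^2 + 3*z^2) includes (∂/∂z)(-3*y^2 + 3*z^2) dz = (6*z) dz, which multiplied by dy ∧ dw gives (-6*z) dy ∧ dz ∧ dw
  d(2*w*x + w*z + y^2) includes (∂/∂x)(2*w*x + w*z + y^2) dx = (2*w) dx, which multiplied by dz ∧ dw gives (2*w) dx ∧ dz ∧ dw
  d(2*w*x + w*z + y^2) includes (∂/∂y)(2*w*x + w*z + y^2) dy = (2*y) dy, which multiplied by dz ∧ dw gives (2*y) dy ∧ dz ∧ dw
Collecting like 3-forms: d(omega) = (2*w + 4*y) dx ∧ dy ∧ dz + (x + 2*z) dx ∧ dy ∧ dw + (2*w + z) dx ∧ dz ∧ dw + (2*y - 6*z) dy ∧ dz ∧ dw.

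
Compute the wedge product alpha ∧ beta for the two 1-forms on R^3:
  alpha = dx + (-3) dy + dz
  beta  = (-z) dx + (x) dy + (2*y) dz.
alpha ∧ beta = (x - 3*z) dx ∧ dy + (2*y + z) dx ∧ dz + (-x - 6*y) dy ∧ dz

Distribute the wedge, using dx_i ∧ dx_j = -dx_j ∧ dx_i and dx_i ∧ dx_i = 0. For each pair (i, j) with i < j, the coefficient of dx_i ∧ dx_j in alpha ∧ beta is (alpha_i * beta_j - alpha_j * beta_i). Collecting: alpha ∧ beta = (x - 3*z) dx ∧ dy + (2*y + z) dx ∧ dz + (-x - 6*y) dy ∧ dz.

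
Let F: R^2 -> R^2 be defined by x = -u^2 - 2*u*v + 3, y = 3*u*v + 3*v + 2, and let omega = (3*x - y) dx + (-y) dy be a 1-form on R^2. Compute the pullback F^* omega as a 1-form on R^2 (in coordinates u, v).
F^* omega = (6*u^3 + 24*u^2*v + 9*u*v^2 + 6*u*v - 14*u - 3*v^2 - 20*v) du + (6*u^3 + 9*u^2*v - 12*u*v - 20*u - 9*v - 6) dv

Using F^*(f dg) = (f ∘ F) d(g ∘ F), substitute each coordinate x_i by F_i(u, v) in f_i, and replace dx_i by d F_i = (∂F_i/∂u) du + (∂F_i/∂v) dv.
  For the x component: f_1(F) = -3*u^2 - 9*u*v - 3*v + 7; d F_1 = (-2*u - 2*v) du + (-2*u) dv
  For the y component: f_2(F) = -3*u*v - 3*v - 2; d F_2 = (3*v) du + (3*u + 3) dv
Combining and collecting du, dv coefficients:
  coeff of du: 6*u^3 + 24*u^2*v + 9*u*v^2 + 6*u*v - 14*u - 3*v^2 - 20*v
  coeff of dv: 6*u^3 + 9*u^2*v - 12*u*v - 20*u - 9*v - 6
F^* omega = (6*u^3 + 24*u^2*v + 9*u*v^2 + 6*u*v - 14*u - 3*v^2 - 20*v) du + (6*u^3 + 9*u^2*v - 12*u*v - 20*u - 9*v - 6) dv.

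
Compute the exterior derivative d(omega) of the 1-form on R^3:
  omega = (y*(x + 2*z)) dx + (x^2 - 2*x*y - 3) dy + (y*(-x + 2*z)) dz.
d(omega) = (x - 2*y - 2*z) dx ∧ dy + (-3*y) dx ∧ dz + (-x + 2*z) dy ∧ dz

For a 1-form omega = sum_i f_i dx_i, the exterior derivative is
  d(omega) = sum_{i < j} (∂f_j/∂x_i - ∂f_i/∂x_j) dx_i ∧ dx_j.
  coefficient of dx ∧ dy: ∂f_2/∂x - ∂f_1/∂y = ∂(x^2 - 2*x*y - 3)/∂x - ∂(y*(x + 2*z))/∂y = x - 2*y - 2*z
  coefficient of dx ∧ dz: ∂f_3/∂x - ∂f_1/∂z = ∂(y*(-x + 2*z))/∂x - ∂(y*(x + 2*z))/∂z = -3*y
  coefficient of dy ∧ dz: ∂f_3/∂y - ∂f_2/∂z = ∂(y*(-x + 2*z))/∂y - ∂(x^2 - 2*x*y - 3)/∂z = -x + 2*z
Assembling: d(omega) = (x - 2*y - 2*z) dx ∧ dy + (-3*y) dx ∧ dz + (-x + 2*z) dy ∧ dz.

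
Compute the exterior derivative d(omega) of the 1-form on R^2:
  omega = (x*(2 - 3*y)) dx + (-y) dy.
d(omega) = (3*x) dx ∧ dy

For a 1-form omega = sum_i f_i dx_i, the exterior derivative is
  d(omega) = sum_{i < j} (∂f_j/∂x_i - ∂f_i/∂x_j) dx_i ∧ dx_j.
  coefficient of dx ∧ dy: ∂f_2/∂x - ∂f_1/∂y = ∂(-y)/∂x - ∂(x*(2 - 3*y))/∂y = 3*x
Assembling: d(omega) = (3*x) dx ∧ dy.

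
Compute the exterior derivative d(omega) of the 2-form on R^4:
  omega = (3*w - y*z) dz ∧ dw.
d(omega) = (-z) dy ∧ dz ∧ dw

For a 2-form omega = sum_{i<j} g_{ij} dx_i ∧ dx_j, the exterior derivative is
  d(omega) = sum_{i<j} d(g_{ij}) ∧ dx_i ∧ dx_j = sum_{i<j, k} (∂g_{ij}/∂x_k) dx_k ∧ dx_i ∧ dx_j.
Expand each term, using dx_k ∧ dx_i ∧ dx_j = sgn(permutation) dx_{(a)} ∧ dx_{(b)} ∧ dx_{(c)} with (a < b < c) sorted:
  d(3*w - y*z) includes (∂/∂y)(3*w - y*z) dy = (-z) dy, which multiplied by dz ∧ dw gives (-z) dy ∧ dz ∧ dw
Collecting like 3-forms: d(omega) = (-z) dy ∧ dz ∧ dw.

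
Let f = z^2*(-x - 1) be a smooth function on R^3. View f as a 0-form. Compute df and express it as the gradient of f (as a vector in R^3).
df = (-z^2) dx + (0) dy + (2*z*(-x - 1)) dz; grad f = (-z^2, 0, 2*z*(-x - 1))

For a 0-form f, d f = (∂f/∂x) dx + (∂f/∂y) dy + (∂f/∂z) dz. The components of the vector representation are exactly the entries of grad f in Cartesian coordinates:
  ∂f/∂x = -z^2
  ∂f/∂y = 0
  ∂f/∂z = 2*z*(-x - 1).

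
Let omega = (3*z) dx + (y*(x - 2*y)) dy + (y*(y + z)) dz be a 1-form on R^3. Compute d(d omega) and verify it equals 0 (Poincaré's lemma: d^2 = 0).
d(d omega) = 0

Step 1: d omega = sum_{i<j} (∂f_j/∂x_i - ∂f_i/∂x_j) dx_i ∧ dx_j:
  coeff of dx ∧ dy: y
  coeff of dx ∧ dz: -3
  coeff of dy ∧ dz: 2*y + z
Step 2: Apply d again to each 2-form coefficient. The only possible 3-form in R^3 is dx ∧ dy ∧ dz, with coefficient
  ∂(coeff of dy∧dz)/∂x - ∂(coeff of dx∧dz)/∂y + ∂(coeff of dx∧dy)/∂z
  = ∂/∂x (2*y + z) - ∂/∂y (-3) + ∂/∂z (y).
Each of these terms simplifies to sums of mixed partials that cancel in pairs. The result is 0 (by equality of mixed partials for smooth functions — Schwarz / Clairaut).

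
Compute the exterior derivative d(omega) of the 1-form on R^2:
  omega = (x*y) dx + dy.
d(omega) = (-x) dx ∧ dy

For a 1-form omega = sum_i f_i dx_i, the exterior derivative is
  d(omega) = sum_{i < j} (∂f_j/∂x_i - ∂f_i/∂x_j) dx_i ∧ dx_j.
  coefficient of dx ∧ dy: ∂f_2/∂x - ∂f_1/∂y = ∂(1)/∂x - ∂(x*y)/∂y = -x
Assembling: d(omega) = (-x) dx ∧ dy.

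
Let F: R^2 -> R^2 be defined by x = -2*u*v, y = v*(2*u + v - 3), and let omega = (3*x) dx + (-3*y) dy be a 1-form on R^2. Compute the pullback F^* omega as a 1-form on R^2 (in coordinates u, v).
F^* omega = (6*v^2*(3 - v)) du + (3*v*(-6*u*v + 12*u - 2*v^2 + 9*v - 9)) dv

Using F^*(f dg) = (f ∘ F) d(g ∘ F), substitute each coordinate x_i by F_i(u, v) in f_i, and replace dx_i by d F_i = (∂F_i/∂u) du + (∂F_i/∂v) dv.
  For the x component: f_1(F) = -6*u*v; d F_1 = (-2*v) du + (-2*u) dv
  For the y component: f_2(F) = 3*v*(-2*u - v + 3); d F_2 = (2*v) du + (2*u + 2*v - 3) dv
Combining and collecting du, dv coefficients:
  coeff of du: 6*v^2*(3 - v)
  coeff of dv: 3*v*(-6*u*v + 12*u - 2*v^2 + 9*v - 9)
F^* omega = (6*v^2*(3 - v)) du + (3*v*(-6*u*v + 12*u - 2*v^2 + 9*v - 9)) dv.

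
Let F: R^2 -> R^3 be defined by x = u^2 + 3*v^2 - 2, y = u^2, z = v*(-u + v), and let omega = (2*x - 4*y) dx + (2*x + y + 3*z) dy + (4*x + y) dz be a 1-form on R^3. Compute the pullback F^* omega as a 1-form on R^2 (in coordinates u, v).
F^* omega = (2*u^3 - 11*u^2*v + 30*u*v^2 - 16*u - 12*v^3 + 8*v) du + (-5*u^3 - 2*u^2*v - 12*u*v^2 + 8*u + 60*v^3 - 40*v) dv

Using F^*(f dg) = (f ∘ F) d(g ∘ F), substitute each coordinate x_i by F_i(u, v) in f_i, and replace dx_i by d F_i = (∂F_i/∂u) du + (∂F_i/∂v) dv.
  For the x component: f_1(F) = -2*u^2 + 6*v^2 - 4; d F_1 = (2*u) du + (6*v) dv
  For the y component: f_2(F) = 3*u^2 - 3*u*v + 9*v^2 - 4; d F_2 = (2*u) du + (0) dv
  For the z component: f_3(F) = 5*u^2 + 12*v^2 - 8; d F_3 = (-v) du + (-u + 2*v) dv
Combining and collecting du, dv coefficients:
  coeff of du: 2*u^3 - 11*u^2*v + 30*u*v^2 - 16*u - 12*v^3 + 8*v
  coeff of dv: -5*u^3 - 2*u^2*v - 12*u*v^2 + 8*u + 60*v^3 - 40*v
F^* omega = (2*u^3 - 11*u^2*v + 30*u*v^2 - 16*u - 12*v^3 + 8*v) du + (-5*u^3 - 2*u^2*v - 12*u*v^2 + 8*u + 60*v^3 - 40*v) dv.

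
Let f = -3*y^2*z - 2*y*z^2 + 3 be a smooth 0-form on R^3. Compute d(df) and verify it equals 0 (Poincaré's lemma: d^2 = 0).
d(df) = 0

Step 1: df = sum_i (∂f/∂x_i) dx_i = (0) dx + (2*z*(-3*y - z)) dy + (y*(-3*y - 4*z)) dz.
Step 2: Apply d again. Using the 1-form formula, the coefficient of dx ∧ dy in d(df) is ∂^2 f/∂x ∂y - ∂^2 f/∂y ∂x = (0) - (0) = 0 (equality of mixed partials for smooth f).
Similarly for dx ∧ dz and dy ∧ dz — all coefficients vanish. So d(df) = 0.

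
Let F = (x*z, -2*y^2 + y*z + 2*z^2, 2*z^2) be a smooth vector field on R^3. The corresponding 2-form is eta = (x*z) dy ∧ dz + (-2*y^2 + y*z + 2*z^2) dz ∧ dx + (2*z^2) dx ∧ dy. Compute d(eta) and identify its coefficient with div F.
d(eta) = (-4*y + 6*z) dx ∧ dy ∧ dz; div F = -4*y + 6*z

For a 2-form in R^3 of the form above, applying d gives a 3-form with coefficient ∂P/∂x + ∂Q/∂y + ∂R/∂z:
  ∂P/∂x = z
  ∂Q/∂y = -4*y + z
  ∂R/∂z = 4*z
Sum = -4*y + 6*z, which is exactly div F.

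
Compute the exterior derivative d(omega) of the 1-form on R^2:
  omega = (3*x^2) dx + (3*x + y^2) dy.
d(omega) = (3) dx ∧ dy

For a 1-form omega = sum_i f_i dx_i, the exterior derivative is
  d(omega) = sum_{i < j} (∂f_j/∂x_i - ∂f_i/∂x_j) dx_i ∧ dx_j.
  coefficient of dx ∧ dy: ∂f_2/∂x - ∂f_1/∂y = ∂(3*x + y^2)/∂x - ∂(3*x^2)/∂y = 3
Assembling: d(omega) = (3) dx ∧ dy.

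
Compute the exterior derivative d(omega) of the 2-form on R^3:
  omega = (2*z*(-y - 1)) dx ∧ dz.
d(omega) = (2*z) dx ∧ dy ∧ dz

For a 2-form omega = sum_{i<j} g_{ij} dx_i ∧ dx_j, the exterior derivative is
  d(omega) = sum_{i<j} d(g_{ij}) ∧ dx_i ∧ dx_j = sum_{i<j, k} (∂g_{ij}/∂x_k) dx_k ∧ dx_i ∧ dx_j.
Expand each term, using dx_k ∧ dx_i ∧ dx_j = sgn(permutation) dx_{(a)} ∧ dx_{(b)} ∧ dx_{(c)} with (a < b < c) sorted:
  d(2*z*(-y - 1)) includes (∂/∂y)(2*z*(-y - 1)) dy = (-2*z) dy, which multiplied by dx ∧ dz gives (2*z) dx ∧ dy ∧ dz
Collecting like 3-forms: d(omega) = (2*z) dx ∧ dy ∧ dz.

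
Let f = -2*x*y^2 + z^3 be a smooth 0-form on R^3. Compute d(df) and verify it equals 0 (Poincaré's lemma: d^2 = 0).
d(df) = 0

Step 1: df = sum_i (∂f/∂x_i) dx_i = (-2*y^2) dx + (-4*x*y) dy + (3*z^2) dz.
Step 2: Apply d again. Using the 1-form formula, the coefficient of dx ∧ dy in d(df) is ∂^2 f/∂x ∂y - ∂^2 f/∂y ∂x = (-4*y) - (-4*y) = 0 (equality of mixed partials for smooth f).
Similarly for dx ∧ dz and dy ∧ dz — all coefficients vanish. So d(df) = 0.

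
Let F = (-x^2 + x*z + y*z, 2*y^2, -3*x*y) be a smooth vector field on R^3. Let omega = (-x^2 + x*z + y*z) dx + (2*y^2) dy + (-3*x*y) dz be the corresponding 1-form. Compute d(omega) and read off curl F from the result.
d(omega) = (-3*x) dy ∧ dz + (x + 4*y) dz ∧ dx + (-z) dx ∧ dy; curl F = (-3*x, x + 4*y, -z)

d omega = sum_{i<j} (∂f_j/∂x_i - ∂f_i/∂x_j) dx_i ∧ dx_j. Under the identification (dy ∧ dz, dz ∧ dx, dx ∧ dy) ↔ (e_x, e_y, e_z), the coefficients are exactly the components of curl F. Compute:
  ∂R/∂y - ∂Q/∂z = (-3*x) - (0) = -3*x
  ∂P/∂z - ∂R/∂x = (x + y) - (-3*y) = x + 4*y
  ∂Q/∂x - ∂P/∂y = (0) - (z) = -z.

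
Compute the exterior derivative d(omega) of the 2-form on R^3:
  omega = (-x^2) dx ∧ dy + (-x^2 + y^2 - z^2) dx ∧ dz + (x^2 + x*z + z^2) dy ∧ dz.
d(omega) = (2*x - 2*y + z) dx ∧ dy ∧ dz

For a 2-form omega = sum_{i<j} g_{ij} dx_i ∧ dx_j, the exterior derivative is
  d(omega) = sum_{i<j} d(g_{ij}) ∧ dx_i ∧ dx_j = sum_{i<j, k} (∂g_{ij}/∂x_k) dx_k ∧ dx_i ∧ dx_j.
Expand each term, using dx_k ∧ dx_i ∧ dx_j = sgn(permutation) dx_{(a)} ∧ dx_{(b)} ∧ dx_{(c)} with (a < b < c) sorted:
  d(-x^2 + y^2 - z^2) includes (∂/∂y)(-x^2 + y^2 - z^2) dy = (2*y) dy, which multiplied by dx ∧ dz gives (-2*y) dx ∧ dy ∧ dz
  d(x^2 + x*z + z^2) includes (∂/∂x)(x^2 + x*z + z^2) dx = (2*x + z) dx, which multiplied by dy ∧ dz gives (2*x + z) dx ∧ dy ∧ dz
Collecting like 3-forms: d(omega) = (2*x - 2*y + z) dx ∧ dy ∧ dz.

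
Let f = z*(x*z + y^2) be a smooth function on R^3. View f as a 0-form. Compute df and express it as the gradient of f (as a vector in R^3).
df = (z^2) dx + (2*y*z) dy + (2*x*z + y^2) dz; grad f = (z^2, 2*y*z, 2*x*z + y^2)

For a 0-form f, d f = (∂f/∂x) dx + (∂f/∂y) dy + (∂f/∂z) dz. The components of the vector representation are exactly the entries of grad f in Cartesian coordinates:
  ∂f/∂x = z^2
  ∂f/∂y = 2*y*z
  ∂f/∂z = 2*x*z + y^2.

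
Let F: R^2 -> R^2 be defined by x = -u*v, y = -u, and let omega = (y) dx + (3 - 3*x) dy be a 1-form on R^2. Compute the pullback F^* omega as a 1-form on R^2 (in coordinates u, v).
F^* omega = (-2*u*v - 3) du + (u^2) dv

Using F^*(f dg) = (f ∘ F) d(g ∘ F), substitute each coordinate x_i by F_i(u, v) in f_i, and replace dx_i by d F_i = (∂F_i/∂u) du + (∂F_i/∂v) dv.
  For the x component: f_1(F) = -u; d F_1 = (-v) du + (-u) dv
  For the y component: f_2(F) = 3*u*v + 3; d F_2 = (-1) du + (0) dv
Combining and collecting du, dv coefficients:
  coeff of du: -2*u*v - 3
  coeff of dv: u^2
F^* omega = (-2*u*v - 3) du + (u^2) dv.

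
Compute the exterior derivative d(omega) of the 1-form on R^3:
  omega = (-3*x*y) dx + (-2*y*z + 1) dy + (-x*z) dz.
d(omega) = (3*x) dx ∧ dy + (-z) dx ∧ dz + (2*y) dy ∧ dz

For a 1-form omega = sum_i f_i dx_i, the exterior derivative is
  d(omega) = sum_{i < j} (∂f_j/∂x_i - ∂f_i/∂x_j) dx_i ∧ dx_j.
  coefficient of dx ∧ dy: ∂f_2/∂x - ∂f_1/∂y = ∂(-2*y*z + 1)/∂x - ∂(-3*x*y)/∂y = 3*x
  coefficient of dx ∧ dz: ∂f_3/∂x - ∂f_1/∂z = ∂(-x*z)/∂x - ∂(-3*x*y)/∂z = -z
  coefficient of dy ∧ dz: ∂f_3/∂y - ∂f_2/∂z = ∂(-x*z)/∂y - ∂(-2*y*z + 1)/∂z = 2*y
Assembling: d(omega) = (3*x) dx ∧ dy + (-z) dx ∧ dz + (2*y) dy ∧ dz.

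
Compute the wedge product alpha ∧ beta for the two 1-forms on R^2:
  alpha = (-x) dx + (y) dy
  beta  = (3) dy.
alpha ∧ beta = (-3*x) dx ∧ dy

Distribute the wedge, using dx_i ∧ dx_j = -dx_j ∧ dx_i and dx_i ∧ dx_i = 0. For each pair (i, j) with i < j, the coefficient of dx_i ∧ dx_j in alpha ∧ beta is (alpha_i * beta_j - alpha_j * beta_i). Collecting: alpha ∧ beta = (-3*x) dx ∧ dy.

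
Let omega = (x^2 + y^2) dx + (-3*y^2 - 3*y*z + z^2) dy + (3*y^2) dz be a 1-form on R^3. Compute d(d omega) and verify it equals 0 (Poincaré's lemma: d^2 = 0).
d(d omega) = 0

Step 1: d omega = sum_{i<j} (∂f_j/∂x_i - ∂f_i/∂x_j) dx_i ∧ dx_j:
  coeff of dx ∧ dy: -2*y
  coeff of dx ∧ dz: 0
  coeff of dy ∧ dz: 9*y - 2*z
Step 2: Apply d again to each 2-form coefficient. The only possible 3-form in R^3 is dx ∧ dy ∧ dz, with coefficient
  ∂(coeff of dy∧dz)/∂x - ∂(coeff of dx∧dz)/∂y + ∂(coeff of dx∧dy)/∂z
  = ∂/∂x (9*y - 2*z) - ∂/∂y (0) + ∂/∂z (-2*y).
Each of these terms simplifies to sums of mixed partials that cancel in pairs. The result is 0 (by equality of mixed partials for smooth functions — Schwarz / Clairaut).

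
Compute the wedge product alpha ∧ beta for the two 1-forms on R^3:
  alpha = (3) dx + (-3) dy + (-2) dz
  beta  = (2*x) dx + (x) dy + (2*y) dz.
alpha ∧ beta = (9*x) dx ∧ dy + (4*x + 6*y) dx ∧ dz + (2*x - 6*y) dy ∧ dz

Distribute the wedge, using dx_i ∧ dx_j = -dx_j ∧ dx_i and dx_i ∧ dx_i = 0. For each pair (i, j) with i < j, the coefficient of dx_i ∧ dx_j in alpha ∧ beta is (alpha_i * beta_j - alpha_j * beta_i). Collecting: alpha ∧ beta = (9*x) dx ∧ dy + (4*x + 6*y) dx ∧ dz + (2*x - 6*y) dy ∧ dz.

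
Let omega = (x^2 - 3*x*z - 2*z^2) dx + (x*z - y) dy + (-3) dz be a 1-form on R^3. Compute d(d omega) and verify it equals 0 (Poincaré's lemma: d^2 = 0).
d(d omega) = 0

Step 1: d omega = sum_{i<j} (∂f_j/∂x_i - ∂f_i/∂x_j) dx_i ∧ dx_j:
  coeff of dx ∧ dy: z
  coeff of dx ∧ dz: 3*x + 4*z
  coeff of dy ∧ dz: -x
Step 2: Apply d again to each 2-form coefficient. The only possible 3-form in R^3 is dx ∧ dy ∧ dz, with coefficient
  ∂(coeff of dy∧dz)/∂x - ∂(coeff of dx∧dz)/∂y + ∂(coeff of dx∧dy)/∂z
  = ∂/∂x (-x) - ∂/∂y (3*x + 4*z) + ∂/∂z (z).
Each of these terms simplifies to sums of mixed partials that cancel in pairs. The result is 0 (by equality of mixed partials for smooth functions — Schwarz / Clairaut).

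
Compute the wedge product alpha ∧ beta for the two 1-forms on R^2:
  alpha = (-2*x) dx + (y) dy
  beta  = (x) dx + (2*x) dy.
alpha ∧ beta = (-x*(4*x + y)) dx ∧ dy

Distribute the wedge, using dx_i ∧ dx_j = -dx_j ∧ dx_i and dx_i ∧ dx_i = 0. For each pair (i, j) with i < j, the coefficient of dx_i ∧ dx_j in alpha ∧ beta is (alpha_i * beta_j - alpha_j * beta_i). Collecting: alpha ∧ beta = (-x*(4*x + y)) dx ∧ dy.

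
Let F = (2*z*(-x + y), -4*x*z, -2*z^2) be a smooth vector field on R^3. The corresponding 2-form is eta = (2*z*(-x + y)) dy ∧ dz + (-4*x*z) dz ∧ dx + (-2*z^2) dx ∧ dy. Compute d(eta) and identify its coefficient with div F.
d(eta) = (-6*z) dx ∧ dy ∧ dz; div F = -6*z

For a 2-form in R^3 of the form above, applying d gives a 3-form with coefficient ∂P/∂x + ∂Q/∂y + ∂R/∂z:
  ∂P/∂x = -2*z
  ∂Q/∂y = 0
  ∂R/∂z = -4*z
Sum = -6*z, which is exactly div F.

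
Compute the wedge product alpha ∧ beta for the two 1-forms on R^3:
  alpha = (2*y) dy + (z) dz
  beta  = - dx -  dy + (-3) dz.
alpha ∧ beta = (2*y) dx ∧ dy + (-6*y + z) dy ∧ dz + (z) dx ∧ dz

Distribute the wedge, using dx_i ∧ dx_j = -dx_j ∧ dx_i and dx_i ∧ dx_i = 0. For each pair (i, j) with i < j, the coefficient of dx_i ∧ dx_j in alpha ∧ beta is (alpha_i * beta_j - alpha_j * beta_i). Collecting: alpha ∧ beta = (2*y) dx ∧ dy + (-6*y + z) dy ∧ dz + (z) dx ∧ dz.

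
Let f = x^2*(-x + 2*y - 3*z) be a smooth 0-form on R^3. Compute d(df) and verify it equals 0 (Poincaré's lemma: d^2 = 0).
d(df) = 0

Step 1: df = sum_i (∂f/∂x_i) dx_i = (x*(-3*x + 4*y - 6*z)) dx + (2*x^2) dy + (-3*x^2) dz.
Step 2: Apply d again. Using the 1-form formula, the coefficient of dx ∧ dy in d(df) is ∂^2 f/∂x ∂y - ∂^2 f/∂y ∂x = (4*x) - (4*x) = 0 (equality of mixed partials for smooth f).
Similarly for dx ∧ dz and dy ∧ dz — all coefficients vanish. So d(df) = 0.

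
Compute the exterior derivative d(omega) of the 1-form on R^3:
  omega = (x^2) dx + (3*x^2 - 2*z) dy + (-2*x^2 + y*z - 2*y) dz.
d(omega) = (6*x) dx ∧ dy + (-4*x) dx ∧ dz + (z) dy ∧ dz

For a 1-form omega = sum_i f_i dx_i, the exterior derivative is
  d(omega) = sum_{i < j} (∂f_j/∂x_i - ∂f_i/∂x_j) dx_i ∧ dx_j.
  coefficient of dx ∧ dy: ∂f_2/∂x - ∂f_1/∂y = ∂(3*x^2 - 2*z)/∂x - ∂(x^2)/∂y = 6*x
  coefficient of dx ∧ dz: ∂f_3/∂x - ∂f_1/∂z = ∂(-2*x^2 + y*z - 2*y)/∂x - ∂(x^2)/∂z = -4*x
  coefficient of dy ∧ dz: ∂f_3/∂y - ∂f_2/∂z = ∂(-2*x^2 + y*z - 2*y)/∂y - ∂(3*x^2 - 2*z)/∂z = z
Assembling: d(omega) = (6*x) dx ∧ dy + (-4*x) dx ∧ dz + (z) dy ∧ dz.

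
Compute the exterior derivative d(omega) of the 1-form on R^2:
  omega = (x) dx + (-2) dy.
d(omega) = 0

For a 1-form omega = sum_i f_i dx_i, the exterior derivative is
  d(omega) = sum_{i < j} (∂f_j/∂x_i - ∂f_i/∂x_j) dx_i ∧ dx_j.

Assembling: d(omega) = 0.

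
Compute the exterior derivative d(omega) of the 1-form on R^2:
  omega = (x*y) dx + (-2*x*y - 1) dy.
d(omega) = (-x - 2*y) dx ∧ dy

For a 1-form omega = sum_i f_i dx_i, the exterior derivative is
  d(omega) = sum_{i < j} (∂f_j/∂x_i - ∂f_i/∂x_j) dx_i ∧ dx_j.
  coefficient of dx ∧ dy: ∂f_2/∂x - ∂f_1/∂y = ∂(-2*x*y - 1)/∂x - ∂(x*y)/∂y = -x - 2*y
Assembling: d(omega) = (-x - 2*y) dx ∧ dy.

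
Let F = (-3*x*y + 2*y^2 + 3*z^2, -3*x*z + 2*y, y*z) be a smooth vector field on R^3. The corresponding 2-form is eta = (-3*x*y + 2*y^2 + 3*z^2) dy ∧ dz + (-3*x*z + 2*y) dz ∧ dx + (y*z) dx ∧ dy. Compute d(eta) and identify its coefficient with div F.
d(eta) = (2 - 2*y) dx ∧ dy ∧ dz; div F = 2 - 2*y

For a 2-form in R^3 of the form above, applying d gives a 3-form with coefficient ∂P/∂x + ∂Q/∂y + ∂R/∂z:
  ∂P/∂x = -3*y
  ∂Q/∂y = 2
  ∂R/∂z = y
Sum = 2 - 2*y, which is exactly div F.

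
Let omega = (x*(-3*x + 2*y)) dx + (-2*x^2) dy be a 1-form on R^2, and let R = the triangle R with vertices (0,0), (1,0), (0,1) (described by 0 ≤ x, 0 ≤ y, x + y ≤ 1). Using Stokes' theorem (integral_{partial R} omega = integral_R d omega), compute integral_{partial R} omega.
integral_(partial R) omega = -1

Stokes: integral_partial_R omega = integral_R d omega with d omega = (∂Q/∂x - ∂P/∂y) dx ∧ dy.
  ∂Q/∂x = -4*x
  ∂P/∂y = 2*x
  integrand = ∂Q/∂x - ∂P/∂y = -6*x.
Integrating over R: integral_0^1 integral_0^{1-x} (-6*x) dy dx = -1.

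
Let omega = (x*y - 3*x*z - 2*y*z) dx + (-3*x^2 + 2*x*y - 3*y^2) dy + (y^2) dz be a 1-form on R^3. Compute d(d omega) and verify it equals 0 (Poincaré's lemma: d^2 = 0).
d(d omega) = 0

Step 1: d omega = sum_{i<j} (∂f_j/∂x_i - ∂f_i/∂x_j) dx_i ∧ dx_j:
  coeff of dx ∧ dy: -7*x + 2*y + 2*z
  coeff of dx ∧ dz: 3*x + 2*y
  coeff of dy ∧ dz: 2*y
Step 2: Apply d again to each 2-form coefficient. The only possible 3-form in R^3 is dx ∧ dy ∧ dz, with coefficient
  ∂(coeff of dy∧dz)/∂x - ∂(coeff of dx∧dz)/∂y + ∂(coeff of dx∧dy)/∂z
  = ∂/∂x (2*y) - ∂/∂y (3*x + 2*y) + ∂/∂z (-7*x + 2*y + 2*z).
Each of these terms simplifies to sums of mixed partials that cancel in pairs. The result is 0 (by equality of mixed partials for smooth functions — Schwarz / Clairaut).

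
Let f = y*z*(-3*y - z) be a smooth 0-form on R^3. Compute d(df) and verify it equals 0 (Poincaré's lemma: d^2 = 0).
d(df) = 0

Step 1: df = sum_i (∂f/∂x_i) dx_i = (0) dx + (z*(-6*y - z)) dy + (y*(-3*y - 2*z)) dz.
Step 2: Apply d again. Using the 1-form formula, the coefficient of dx ∧ dy in d(df) is ∂^2 f/∂x ∂y - ∂^2 f/∂y ∂x = (0) - (0) = 0 (equality of mixed partials for smooth f).
Similarly for dx ∧ dz and dy ∧ dz — all coefficients vanish. So d(df) = 0.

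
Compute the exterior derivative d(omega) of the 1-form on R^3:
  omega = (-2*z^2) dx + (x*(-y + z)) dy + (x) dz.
d(omega) = (-y + z) dx ∧ dy + (4*z + 1) dx ∧ dz + (-x) dy ∧ dz

For a 1-form omega = sum_i f_i dx_i, the exterior derivative is
  d(omega) = sum_{i < j} (∂f_j/∂x_i - ∂f_i/∂x_j) dx_i ∧ dx_j.
  coefficient of dx ∧ dy: ∂f_2/∂x - ∂f_1/∂y = ∂(x*(-y + z))/∂x - ∂(-2*z^2)/∂y = -y + z
  coefficient of dx ∧ dz: ∂f_3/∂x - ∂f_1/∂z = ∂(x)/∂x - ∂(-2*z^2)/∂z = 4*z + 1
  coefficient of dy ∧ dz: ∂f_3/∂y - ∂f_2/∂z = ∂(x)/∂y - ∂(x*(-y + z))/∂z = -x
Assembling: d(omega) = (-y + z) dx ∧ dy + (4*z + 1) dx ∧ dz + (-x) dy ∧ dz.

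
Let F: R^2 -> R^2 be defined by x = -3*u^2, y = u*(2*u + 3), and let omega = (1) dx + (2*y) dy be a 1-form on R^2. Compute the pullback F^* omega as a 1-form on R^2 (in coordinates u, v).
F^* omega = (4*u*(4*u^2 + 9*u + 3)) du

Using F^*(f dg) = (f ∘ F) d(g ∘ F), substitute each coordinate x_i by F_i(u, v) in f_i, and replace dx_i by d F_i = (∂F_i/∂u) du + (∂F_i/∂v) dv.
  For the x component: f_1(F) = 1; d F_1 = (-6*u) du + (0) dv
  For the y component: f_2(F) = 2*u*(2*u + 3); d F_2 = (4*u + 3) du + (0) dv
Combining and collecting du, dv coefficients:
  coeff of du: 4*u*(4*u^2 + 9*u + 3)
  coeff of dv: 0
F^* omega = (4*u*(4*u^2 + 9*u + 3)) du.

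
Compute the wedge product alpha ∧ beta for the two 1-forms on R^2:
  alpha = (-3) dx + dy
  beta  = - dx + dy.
alpha ∧ beta = (-2) dx ∧ dy

Distribute the wedge, using dx_i ∧ dx_j = -dx_j ∧ dx_i and dx_i ∧ dx_i = 0. For each pair (i, j) with i < j, the coefficient of dx_i ∧ dx_j in alpha ∧ beta is (alpha_i * beta_j - alpha_j * beta_i). Collecting: alpha ∧ beta = (-2) dx ∧ dy.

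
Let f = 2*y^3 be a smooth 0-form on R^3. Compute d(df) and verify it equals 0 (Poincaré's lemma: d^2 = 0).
d(df) = 0

Step 1: df = sum_i (∂f/∂x_i) dx_i = (0) dx + (6*y^2) dy + (0) dz.
Step 2: Apply d again. Using the 1-form formula, the coefficient of dx ∧ dy in d(df) is ∂^2 f/∂x ∂y - ∂^2 f/∂y ∂x = (0) - (0) = 0 (equality of mixed partials for smooth f).
Similarly for dx ∧ dz and dy ∧ dz — all coefficients vanish. So d(df) = 0.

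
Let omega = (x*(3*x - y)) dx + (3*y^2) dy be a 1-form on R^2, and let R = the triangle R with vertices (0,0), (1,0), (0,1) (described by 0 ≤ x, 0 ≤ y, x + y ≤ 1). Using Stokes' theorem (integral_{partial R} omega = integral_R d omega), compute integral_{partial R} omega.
integral_(partial R) omega = 1/6

Stokes: integral_partial_R omega = integral_R d omega with d omega = (∂Q/∂x - ∂P/∂y) dx ∧ dy.
  ∂Q/∂x = 0
  ∂P/∂y = -x
  integrand = ∂Q/∂x - ∂P/∂y = x.
Integrating over R: integral_0^1 integral_0^{1-x} (x) dy dx = 1/6.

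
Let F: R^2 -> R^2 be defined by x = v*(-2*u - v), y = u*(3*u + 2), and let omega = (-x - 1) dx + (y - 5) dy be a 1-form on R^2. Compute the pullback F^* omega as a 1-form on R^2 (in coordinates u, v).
F^* omega = (18*u^3 + 18*u^2 - 4*u*v^2 - 26*u - 2*v^3 + 2*v - 10) du + (-4*u^2*v - 6*u*v^2 + 2*u - 2*v^3 + 2*v) dv

Using F^*(f dg) = (f ∘ F) d(g ∘ F), substitute each coordinate x_i by F_i(u, v) in f_i, and replace dx_i by d F_i = (∂F_i/∂u) du + (∂F_i/∂v) dv.
  For the x component: f_1(F) = 2*u*v + v^2 - 1; d F_1 = (-2*v) du + (-2*u - 2*v) dv
  For the y component: f_2(F) = 3*u^2 + 2*u - 5; d F_2 = (6*u + 2) du + (0) dv
Combining and collecting du, dv coefficients:
  coeff of du: 18*u^3 + 18*u^2 - 4*u*v^2 - 26*u - 2*v^3 + 2*v - 10
  coeff of dv: -4*u^2*v - 6*u*v^2 + 2*u - 2*v^3 + 2*v
F^* omega = (18*u^3 + 18*u^2 - 4*u*v^2 - 26*u - 2*v^3 + 2*v - 10) du + (-4*u^2*v - 6*u*v^2 + 2*u - 2*v^3 + 2*v) dv.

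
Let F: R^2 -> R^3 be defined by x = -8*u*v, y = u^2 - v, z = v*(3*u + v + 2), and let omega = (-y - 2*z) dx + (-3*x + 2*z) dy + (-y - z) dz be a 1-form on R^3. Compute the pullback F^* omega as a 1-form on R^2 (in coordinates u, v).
F^* omega = (v*(65*u^2 + 43*u*v + 8*u + 13*v^2 + 21*v)) du + (5*u^3 + 37*u^2*v - 2*u^2 + 7*u*v^2 - 15*u*v - 2*v^3 - 6*v^2 - 6*v) dv

Using F^*(f dg) = (f ∘ F) d(g ∘ F), substitute each coordinate x_i by F_i(u, v) in f_i, and replace dx_i by d F_i = (∂F_i/∂u) du + (∂F_i/∂v) dv.
  For the x component: f_1(F) = -u^2 - 6*u*v - 2*v^2 - 3*v; d F_1 = (-8*v) du + (-8*u) dv
  For the y component: f_2(F) = 2*v*(15*u + v + 2); d F_2 = (2*u) du + (-1) dv
  For the z component: f_3(F) = -u^2 - 3*u*v - v^2 - v; d F_3 = (3*v) du + (3*u + 2*v + 2) dv
Combining and collecting du, dv coefficients:
  coeff of du: v*(65*u^2 + 43*u*v + 8*u + 13*v^2 + 21*v)
  coeff of dv: 5*u^3 + 37*u^2*v - 2*u^2 + 7*u*v^2 - 15*u*v - 2*v^3 - 6*v^2 - 6*v
F^* omega = (v*(65*u^2 + 43*u*v + 8*u + 13*v^2 + 21*v)) du + (5*u^3 + 37*u^2*v - 2*u^2 + 7*u*v^2 - 15*u*v - 2*v^3 - 6*v^2 - 6*v) dv.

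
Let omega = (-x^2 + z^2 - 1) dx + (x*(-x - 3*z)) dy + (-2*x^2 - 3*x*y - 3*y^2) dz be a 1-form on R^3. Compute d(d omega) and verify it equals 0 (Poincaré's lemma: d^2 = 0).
d(d omega) = 0

Step 1: d omega = sum_{i<j} (∂f_j/∂x_i - ∂f_i/∂x_j) dx_i ∧ dx_j:
  coeff of dx ∧ dy: -2*x - 3*z
  coeff of dx ∧ dz: -4*x - 3*y - 2*z
  coeff of dy ∧ dz: -6*y
Step 2: Apply d again to each 2-form coefficient. The only possible 3-form in R^3 is dx ∧ dy ∧ dz, with coefficient
  ∂(coeff of dy∧dz)/∂x - ∂(coeff of dx∧dz)/∂y + ∂(coeff of dx∧dy)/∂z
  = ∂/∂x (-6*y) - ∂/∂y (-4*x - 3*y - 2*z) + ∂/∂z (-2*x - 3*z).
Each of these terms simplifies to sums of mixed partials that cancel in pairs. The result is 0 (by equality of mixed partials for smooth functions — Schwarz / Clairaut).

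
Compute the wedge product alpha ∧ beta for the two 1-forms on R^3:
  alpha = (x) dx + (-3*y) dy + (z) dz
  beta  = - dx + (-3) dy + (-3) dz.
alpha ∧ beta = (-3*x - 3*y) dx ∧ dy + (-3*x + z) dx ∧ dz + (9*y + 3*z) dy ∧ dz

Distribute the wedge, using dx_i ∧ dx_j = -dx_j ∧ dx_i and dx_i ∧ dx_i = 0. For each pair (i, j) with i < j, the coefficient of dx_i ∧ dx_j in alpha ∧ beta is (alpha_i * beta_j - alpha_j * beta_i). Collecting: alpha ∧ beta = (-3*x - 3*y) dx ∧ dy + (-3*x + z) dx ∧ dz + (9*y + 3*z) dy ∧ dz.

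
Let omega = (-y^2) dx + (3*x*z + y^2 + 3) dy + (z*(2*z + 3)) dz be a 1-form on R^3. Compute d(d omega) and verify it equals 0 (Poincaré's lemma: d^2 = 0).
d(d omega) = 0

Step 1: d omega = sum_{i<j} (∂f_j/∂x_i - ∂f_i/∂x_j) dx_i ∧ dx_j:
  coeff of dx ∧ dy: 2*y + 3*z
  coeff of dx ∧ dz: 0
  coeff of dy ∧ dz: -3*x
Step 2: Apply d again to each 2-form coefficient. The only possible 3-form in R^3 is dx ∧ dy ∧ dz, with coefficient
  ∂(coeff of dy∧dz)/∂x - ∂(coeff of dx∧dz)/∂y + ∂(coeff of dx∧dy)/∂z
  = ∂/∂x (-3*x) - ∂/∂y (0) + ∂/∂z (2*y + 3*z).
Each of these terms simplifies to sums of mixed partials that cancel in pairs. The result is 0 (by equality of mixed partials for smooth functions — Schwarz / Clairaut).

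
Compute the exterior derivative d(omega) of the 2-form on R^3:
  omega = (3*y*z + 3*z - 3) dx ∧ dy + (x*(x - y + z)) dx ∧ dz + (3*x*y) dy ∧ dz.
d(omega) = (x + 6*y + 3) dx ∧ dy ∧ dz

For a 2-form omega = sum_{i<j} g_{ij} dx_i ∧ dx_j, the exterior derivative is
  d(omega) = sum_{i<j} d(g_{ij}) ∧ dx_i ∧ dx_j = sum_{i<j, k} (∂g_{ij}/∂x_k) dx_k ∧ dx_i ∧ dx_j.
Expand each term, using dx_k ∧ dx_i ∧ dx_j = sgn(permutation) dx_{(a)} ∧ dx_{(b)} ∧ dx_{(c)} with (a < b < c) sorted:
  d(3*y*z + 3*z - 3) includes (∂/∂z)(3*y*z + 3*z - 3) dz = (3*y + 3) dz, which multiplied by dx ∧ dy gives (3*y + 3) dx ∧ dy ∧ dz
  d(x*(x - y + z)) includes (∂/∂y)(x*(x - y + z)) dy = (-x) dy, which multiplied by dx ∧ dz gives (x) dx ∧ dy ∧ dz
  d(3*x*y) includes (∂/∂x)(3*x*y) dx = (3*y) dx, which multiplied by dy ∧ dz gives (3*y) dx ∧ dy ∧ dz
Collecting like 3-forms: d(omega) = (x + 6*y + 3) dx ∧ dy ∧ dz.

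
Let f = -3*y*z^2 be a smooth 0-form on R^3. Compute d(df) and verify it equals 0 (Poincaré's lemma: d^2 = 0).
d(df) = 0

Step 1: df = sum_i (∂f/∂x_i) dx_i = (0) dx + (-3*z^2) dy + (-6*y*z) dz.
Step 2: Apply d again. Using the 1-form formula, the coefficient of dx ∧ dy in d(df) is ∂^2 f/∂x ∂y - ∂^2 f/∂y ∂x = (0) - (0) = 0 (equality of mixed partials for smooth f).
Similarly for dx ∧ dz and dy ∧ dz — all coefficients vanish. So d(df) = 0.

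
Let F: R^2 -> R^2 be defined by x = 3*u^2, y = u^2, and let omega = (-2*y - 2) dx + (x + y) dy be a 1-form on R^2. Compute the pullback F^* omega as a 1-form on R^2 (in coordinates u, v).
F^* omega = (4*u*(-u^2 - 3)) du

Using F^*(f dg) = (f ∘ F) d(g ∘ F), substitute each coordinate x_i by F_i(u, v) in f_i, and replace dx_i by d F_i = (∂F_i/∂u) du + (∂F_i/∂v) dv.
  For the x component: f_1(F) = -2*u^2 - 2; d F_1 = (6*u) du + (0) dv
  For the y component: f_2(F) = 4*u^2; d F_2 = (2*u) du + (0) dv
Combining and collecting du, dv coefficients:
  coeff of du: 4*u*(-u^2 - 3)
  coeff of dv: 0
F^* omega = (4*u*(-u^2 - 3)) du.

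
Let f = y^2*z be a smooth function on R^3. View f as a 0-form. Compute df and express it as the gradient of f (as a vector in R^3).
df = (0) dx + (2*y*z) dy + (y^2) dz; grad f = (0, 2*y*z, y^2)

For a 0-form f, d f = (∂f/∂x) dx + (∂f/∂y) dy + (∂f/∂z) dz. The components of the vector representation are exactly the entries of grad f in Cartesian coordinates:
  ∂f/∂x = 0
  ∂f/∂y = 2*y*z
  ∂f/∂z = y^2.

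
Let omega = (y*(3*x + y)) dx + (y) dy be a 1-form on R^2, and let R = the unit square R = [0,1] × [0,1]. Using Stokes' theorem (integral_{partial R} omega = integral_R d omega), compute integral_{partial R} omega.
integral_(partial R) omega = -5/2

Stokes: integral_partial_R omega = integral_R d omega with d omega = (∂Q/∂x - ∂P/∂y) dx ∧ dy.
  ∂Q/∂x = 0
  ∂P/∂y = 3*x + 2*y
  integrand = ∂Q/∂x - ∂P/∂y = -3*x - 2*y.
Integrating over R: integral_0^1 integral_0^1 (-3*x - 2*y) dx dy = -5/2.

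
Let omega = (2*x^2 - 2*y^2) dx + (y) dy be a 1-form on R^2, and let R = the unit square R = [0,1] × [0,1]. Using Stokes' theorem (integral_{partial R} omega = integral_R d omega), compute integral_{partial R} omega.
integral_(partial R) omega = 2

Stokes: integral_partial_R omega = integral_R d omega with d omega = (∂Q/∂x - ∂P/∂y) dx ∧ dy.
  ∂Q/∂x = 0
  ∂P/∂y = -4*y
  integrand = ∂Q/∂x - ∂P/∂y = 4*y.
Integrating over R: integral_0^1 integral_0^1 (4*y) dx dy = 2.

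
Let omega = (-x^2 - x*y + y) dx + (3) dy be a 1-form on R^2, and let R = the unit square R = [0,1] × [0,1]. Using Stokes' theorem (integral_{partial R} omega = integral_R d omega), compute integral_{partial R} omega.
integral_(partial R) omega = -1/2

Stokes: integral_partial_R omega = integral_R d omega with d omega = (∂Q/∂x - ∂P/∂y) dx ∧ dy.
  ∂Q/∂x = 0
  ∂P/∂y = 1 - x
  integrand = ∂Q/∂x - ∂P/∂y = x - 1.
Integrating over R: integral_0^1 integral_0^1 (x - 1) dx dy = -1/2.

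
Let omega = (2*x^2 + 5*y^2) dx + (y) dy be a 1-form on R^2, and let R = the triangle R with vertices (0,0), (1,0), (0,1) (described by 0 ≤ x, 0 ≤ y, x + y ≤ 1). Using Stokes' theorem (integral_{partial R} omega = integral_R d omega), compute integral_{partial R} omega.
integral_(partial R) omega = -5/3

Stokes: integral_partial_R omega = integral_R d omega with d omega = (∂Q/∂x - ∂P/∂y) dx ∧ dy.
  ∂Q/∂x = 0
  ∂P/∂y = 10*y
  integrand = ∂Q/∂x - ∂P/∂y = -10*y.
Integrating over R: integral_0^1 integral_0^{1-x} (-10*y) dy dx = -5/3.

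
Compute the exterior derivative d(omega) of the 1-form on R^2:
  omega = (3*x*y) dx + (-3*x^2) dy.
d(omega) = (-9*x) dx ∧ dy

For a 1-form omega = sum_i f_i dx_i, the exterior derivative is
  d(omega) = sum_{i < j} (∂f_j/∂x_i - ∂f_i/∂x_j) dx_i ∧ dx_j.
  coefficient of dx ∧ dy: ∂f_2/∂x - ∂f_1/∂y = ∂(-3*x^2)/∂x - ∂(3*x*y)/∂y = -9*x
Assembling: d(omega) = (-9*x) dx ∧ dy.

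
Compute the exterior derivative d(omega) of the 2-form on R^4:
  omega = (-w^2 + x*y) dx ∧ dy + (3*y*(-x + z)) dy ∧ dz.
d(omega) = (-2*w) dx ∧ dy ∧ dw + (-3*y) dx ∧ dy ∧ dz

For a 2-form omega = sum_{i<j} g_{ij} dx_i ∧ dx_j, the exterior derivative is
  d(omega) = sum_{i<j} d(g_{ij}) ∧ dx_i ∧ dx_j = sum_{i<j, k} (∂g_{ij}/∂x_k) dx_k ∧ dx_i ∧ dx_j.
Expand each term, using dx_k ∧ dx_i ∧ dx_j = sgn(permutation) dx_{(a)} ∧ dx_{(b)} ∧ dx_{(c)} with (a < b < c) sorted:
  d(-w^2 + x*y) includes (∂/∂w)(-w^2 + x*y) dw = (-2*w) dw, which multiplied by dx ∧ dy gives (-2*w) dx ∧ dy ∧ dw
  d(3*y*(-x + z)) includes (∂/∂x)(3*y*(-x + z)) dx = (-3*y) dx, which multiplied by dy ∧ dz gives (-3*y) dx ∧ dy ∧ dz
Collecting like 3-forms: d(omega) = (-2*w) dx ∧ dy ∧ dw + (-3*y) dx ∧ dy ∧ dz.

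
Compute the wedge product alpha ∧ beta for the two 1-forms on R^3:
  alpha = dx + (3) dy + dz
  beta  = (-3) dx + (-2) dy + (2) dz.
alpha ∧ beta = (7) dx ∧ dy + (5) dx ∧ dz + (8) dy ∧ dz

Distribute the wedge, using dx_i ∧ dx_j = -dx_j ∧ dx_i and dx_i ∧ dx_i = 0. For each pair (i, j) with i < j, the coefficient of dx_i ∧ dx_j in alpha ∧ beta is (alpha_i * beta_j - alpha_j * beta_i). Collecting: alpha ∧ beta = (7) dx ∧ dy + (5) dx ∧ dz + (8) dy ∧ dz.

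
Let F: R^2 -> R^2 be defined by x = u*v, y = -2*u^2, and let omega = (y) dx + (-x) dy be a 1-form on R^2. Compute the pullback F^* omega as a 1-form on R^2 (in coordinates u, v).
F^* omega = (2*u^2*v) du + (-2*u^3) dv

Using F^*(f dg) = (f ∘ F) d(g ∘ F), substitute each coordinate x_i by F_i(u, v) in f_i, and replace dx_i by d F_i = (∂F_i/∂u) du + (∂F_i/∂v) dv.
  For the x component: f_1(F) = -2*u^2; d F_1 = (v) du + (u) dv
  For the y component: f_2(F) = -u*v; d F_2 = (-4*u) du + (0) dv
Combining and collecting du, dv coefficients:
  coeff of du: 2*u^2*v
  coeff of dv: -2*u^3
F^* omega = (2*u^2*v) du + (-2*u^3) dv.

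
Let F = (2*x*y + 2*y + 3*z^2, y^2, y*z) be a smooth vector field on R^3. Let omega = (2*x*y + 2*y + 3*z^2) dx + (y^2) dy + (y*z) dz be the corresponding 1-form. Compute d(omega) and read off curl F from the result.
d(omega) = (z) dy ∧ dz + (6*z) dz ∧ dx + (-2*x - 2) dx ∧ dy; curl F = (z, 6*z, -2*x - 2)

d omega = sum_{i<j} (∂f_j/∂x_i - ∂f_i/∂x_j) dx_i ∧ dx_j. Under the identification (dy ∧ dz, dz ∧ dx, dx ∧ dy) ↔ (e_x, e_y, e_z), the coefficients are exactly the components of curl F. Compute:
  ∂R/∂y - ∂Q/∂z = (z) - (0) = z
  ∂P/∂z - ∂R/∂x = (6*z) - (0) = 6*z
  ∂Q/∂x - ∂P/∂y = (0) - (2*x + 2) = -2*x - 2.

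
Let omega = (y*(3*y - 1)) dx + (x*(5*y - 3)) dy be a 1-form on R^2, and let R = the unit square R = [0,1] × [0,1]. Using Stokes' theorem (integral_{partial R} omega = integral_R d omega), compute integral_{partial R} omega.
integral_(partial R) omega = -5/2

Stokes: integral_partial_R omega = integral_R d omega with d omega = (∂Q/∂x - ∂P/∂y) dx ∧ dy.
  ∂Q/∂x = 5*y - 3
  ∂P/∂y = 6*y - 1
  integrand = ∂Q/∂x - ∂P/∂y = -y - 2.
Integrating over R: integral_0^1 integral_0^1 (-y - 2) dx dy = -5/2.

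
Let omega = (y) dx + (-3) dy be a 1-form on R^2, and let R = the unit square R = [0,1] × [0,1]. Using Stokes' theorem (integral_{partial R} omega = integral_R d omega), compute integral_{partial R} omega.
integral_(partial R) omega = -1

Stokes: integral_partial_R omega = integral_R d omega with d omega = (∂Q/∂x - ∂P/∂y) dx ∧ dy.
  ∂Q/∂x = 0
  ∂P/∂y = 1
  integrand = ∂Q/∂x - ∂P/∂y = -1.
Integrating over R: integral_0^1 integral_0^1 (-1) dx dy = -1.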